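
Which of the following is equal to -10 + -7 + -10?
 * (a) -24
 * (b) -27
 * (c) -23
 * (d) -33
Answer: b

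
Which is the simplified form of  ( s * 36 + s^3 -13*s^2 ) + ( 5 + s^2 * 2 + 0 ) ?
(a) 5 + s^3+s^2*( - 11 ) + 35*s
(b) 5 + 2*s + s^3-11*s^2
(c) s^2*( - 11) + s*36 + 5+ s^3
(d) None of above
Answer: c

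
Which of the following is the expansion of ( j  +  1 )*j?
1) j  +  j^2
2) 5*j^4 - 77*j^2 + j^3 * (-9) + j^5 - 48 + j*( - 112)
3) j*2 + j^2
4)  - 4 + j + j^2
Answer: 1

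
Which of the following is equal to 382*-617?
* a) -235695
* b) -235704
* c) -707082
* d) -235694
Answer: d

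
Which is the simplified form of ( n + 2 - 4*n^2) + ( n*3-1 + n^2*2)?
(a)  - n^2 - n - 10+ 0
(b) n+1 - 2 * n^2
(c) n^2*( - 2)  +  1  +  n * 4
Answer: c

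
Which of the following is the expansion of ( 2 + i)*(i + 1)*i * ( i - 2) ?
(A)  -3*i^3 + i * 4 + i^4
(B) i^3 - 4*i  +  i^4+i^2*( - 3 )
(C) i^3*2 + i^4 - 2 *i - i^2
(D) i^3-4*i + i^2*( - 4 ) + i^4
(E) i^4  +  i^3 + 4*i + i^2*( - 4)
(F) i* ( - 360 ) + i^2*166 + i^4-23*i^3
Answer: D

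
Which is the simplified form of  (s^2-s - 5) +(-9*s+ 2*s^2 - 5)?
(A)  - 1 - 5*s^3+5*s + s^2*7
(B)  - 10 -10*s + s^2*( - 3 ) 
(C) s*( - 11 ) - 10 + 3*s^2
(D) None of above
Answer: D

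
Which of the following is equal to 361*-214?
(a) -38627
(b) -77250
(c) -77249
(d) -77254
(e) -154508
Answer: d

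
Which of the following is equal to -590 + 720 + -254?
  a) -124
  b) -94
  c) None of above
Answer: a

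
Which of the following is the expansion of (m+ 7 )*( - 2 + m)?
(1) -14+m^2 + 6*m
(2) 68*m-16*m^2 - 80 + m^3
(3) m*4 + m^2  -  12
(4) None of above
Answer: 4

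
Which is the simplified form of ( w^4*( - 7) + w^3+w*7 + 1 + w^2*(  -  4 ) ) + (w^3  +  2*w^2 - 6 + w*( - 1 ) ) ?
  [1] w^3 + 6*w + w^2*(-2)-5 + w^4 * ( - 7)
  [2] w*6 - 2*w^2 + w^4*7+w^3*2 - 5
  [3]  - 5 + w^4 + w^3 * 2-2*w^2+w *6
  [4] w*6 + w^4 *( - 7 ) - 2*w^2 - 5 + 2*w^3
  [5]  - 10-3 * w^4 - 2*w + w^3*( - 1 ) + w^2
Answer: 4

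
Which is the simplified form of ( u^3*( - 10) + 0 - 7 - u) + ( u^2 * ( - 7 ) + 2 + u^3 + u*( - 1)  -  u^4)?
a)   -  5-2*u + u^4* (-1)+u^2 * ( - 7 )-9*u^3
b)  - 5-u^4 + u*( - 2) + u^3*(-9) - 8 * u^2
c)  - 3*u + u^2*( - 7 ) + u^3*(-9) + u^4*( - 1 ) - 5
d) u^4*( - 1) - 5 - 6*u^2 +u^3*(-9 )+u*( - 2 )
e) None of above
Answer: a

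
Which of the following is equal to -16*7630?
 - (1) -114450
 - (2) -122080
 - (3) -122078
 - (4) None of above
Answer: 2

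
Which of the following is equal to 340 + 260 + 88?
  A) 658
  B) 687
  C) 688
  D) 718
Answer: C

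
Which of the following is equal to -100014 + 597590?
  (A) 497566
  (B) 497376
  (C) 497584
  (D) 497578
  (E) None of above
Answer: E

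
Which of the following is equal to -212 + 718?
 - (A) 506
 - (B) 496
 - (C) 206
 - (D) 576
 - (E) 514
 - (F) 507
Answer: A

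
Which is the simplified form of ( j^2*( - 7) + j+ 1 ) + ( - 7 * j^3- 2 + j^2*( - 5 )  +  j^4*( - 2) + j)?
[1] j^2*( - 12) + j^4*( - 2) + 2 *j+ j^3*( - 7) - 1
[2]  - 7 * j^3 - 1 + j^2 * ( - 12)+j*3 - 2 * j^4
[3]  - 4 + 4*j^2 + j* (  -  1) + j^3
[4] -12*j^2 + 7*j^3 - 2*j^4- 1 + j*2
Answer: 1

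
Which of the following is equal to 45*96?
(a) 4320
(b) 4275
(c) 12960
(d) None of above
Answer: a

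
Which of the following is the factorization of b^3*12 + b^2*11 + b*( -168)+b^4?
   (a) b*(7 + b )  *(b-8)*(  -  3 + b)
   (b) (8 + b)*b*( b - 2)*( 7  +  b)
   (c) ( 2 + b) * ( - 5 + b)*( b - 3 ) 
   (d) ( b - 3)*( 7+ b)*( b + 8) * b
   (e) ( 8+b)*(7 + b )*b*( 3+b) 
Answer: d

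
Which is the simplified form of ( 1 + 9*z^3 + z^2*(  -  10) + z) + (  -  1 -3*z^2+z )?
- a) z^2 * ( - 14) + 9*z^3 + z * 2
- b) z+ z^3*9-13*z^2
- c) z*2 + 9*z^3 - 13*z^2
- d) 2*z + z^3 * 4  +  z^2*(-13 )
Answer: c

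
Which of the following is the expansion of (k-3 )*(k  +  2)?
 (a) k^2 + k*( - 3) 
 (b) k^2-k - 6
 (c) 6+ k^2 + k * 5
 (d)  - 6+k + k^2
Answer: b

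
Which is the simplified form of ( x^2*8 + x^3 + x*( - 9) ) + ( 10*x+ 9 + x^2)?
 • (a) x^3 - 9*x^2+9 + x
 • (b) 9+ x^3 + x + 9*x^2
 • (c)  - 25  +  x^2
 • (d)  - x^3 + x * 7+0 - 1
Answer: b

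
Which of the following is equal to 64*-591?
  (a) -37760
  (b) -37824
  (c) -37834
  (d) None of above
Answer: b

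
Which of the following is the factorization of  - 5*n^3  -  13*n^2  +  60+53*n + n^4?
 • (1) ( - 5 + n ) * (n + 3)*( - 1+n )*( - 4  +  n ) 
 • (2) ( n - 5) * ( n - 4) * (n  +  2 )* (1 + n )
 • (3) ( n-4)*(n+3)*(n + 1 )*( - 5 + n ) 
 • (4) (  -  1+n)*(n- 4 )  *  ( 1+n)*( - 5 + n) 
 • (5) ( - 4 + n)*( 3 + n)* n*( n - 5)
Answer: 3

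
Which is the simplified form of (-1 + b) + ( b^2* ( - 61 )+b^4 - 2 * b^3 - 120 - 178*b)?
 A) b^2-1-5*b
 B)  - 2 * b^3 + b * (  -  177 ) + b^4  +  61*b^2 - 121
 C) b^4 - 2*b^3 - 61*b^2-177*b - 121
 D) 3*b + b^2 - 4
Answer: C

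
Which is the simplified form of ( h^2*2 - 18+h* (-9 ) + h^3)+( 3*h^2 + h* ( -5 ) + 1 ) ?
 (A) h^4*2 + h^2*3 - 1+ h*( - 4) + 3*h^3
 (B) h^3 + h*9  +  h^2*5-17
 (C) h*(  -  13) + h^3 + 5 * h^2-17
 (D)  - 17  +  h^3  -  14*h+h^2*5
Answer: D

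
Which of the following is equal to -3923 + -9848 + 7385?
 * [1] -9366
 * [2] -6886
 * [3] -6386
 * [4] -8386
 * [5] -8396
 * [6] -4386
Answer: 3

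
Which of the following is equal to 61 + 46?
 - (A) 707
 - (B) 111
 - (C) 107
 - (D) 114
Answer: C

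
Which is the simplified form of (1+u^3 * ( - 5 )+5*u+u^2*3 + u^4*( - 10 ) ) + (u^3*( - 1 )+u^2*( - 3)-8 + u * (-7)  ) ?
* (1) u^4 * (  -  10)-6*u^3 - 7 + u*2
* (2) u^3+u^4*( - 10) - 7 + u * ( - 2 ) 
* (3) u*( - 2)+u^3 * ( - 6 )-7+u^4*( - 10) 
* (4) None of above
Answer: 3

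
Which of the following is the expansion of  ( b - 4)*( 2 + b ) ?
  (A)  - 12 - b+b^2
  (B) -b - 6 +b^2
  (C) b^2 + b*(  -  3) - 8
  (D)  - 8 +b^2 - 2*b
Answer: D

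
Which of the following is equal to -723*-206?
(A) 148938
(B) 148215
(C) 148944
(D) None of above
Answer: A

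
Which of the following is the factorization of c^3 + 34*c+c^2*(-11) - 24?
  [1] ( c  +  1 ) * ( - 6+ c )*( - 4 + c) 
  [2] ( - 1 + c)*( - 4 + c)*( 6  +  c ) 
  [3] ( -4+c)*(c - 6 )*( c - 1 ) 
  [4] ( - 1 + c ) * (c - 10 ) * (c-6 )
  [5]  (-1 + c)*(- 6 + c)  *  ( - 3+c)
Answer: 3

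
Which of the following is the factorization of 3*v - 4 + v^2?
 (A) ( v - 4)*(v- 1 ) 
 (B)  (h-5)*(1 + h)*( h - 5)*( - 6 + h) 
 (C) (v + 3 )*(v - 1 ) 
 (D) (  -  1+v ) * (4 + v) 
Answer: D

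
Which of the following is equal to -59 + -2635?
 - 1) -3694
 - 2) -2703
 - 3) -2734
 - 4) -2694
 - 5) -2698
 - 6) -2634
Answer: 4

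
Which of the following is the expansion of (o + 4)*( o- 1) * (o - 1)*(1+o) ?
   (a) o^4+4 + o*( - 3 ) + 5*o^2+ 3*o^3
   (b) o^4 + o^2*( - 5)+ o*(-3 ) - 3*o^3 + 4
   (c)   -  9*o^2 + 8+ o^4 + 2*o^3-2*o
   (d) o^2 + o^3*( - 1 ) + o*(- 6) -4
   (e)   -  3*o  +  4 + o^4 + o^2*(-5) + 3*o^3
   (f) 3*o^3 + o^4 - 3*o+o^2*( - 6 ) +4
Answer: e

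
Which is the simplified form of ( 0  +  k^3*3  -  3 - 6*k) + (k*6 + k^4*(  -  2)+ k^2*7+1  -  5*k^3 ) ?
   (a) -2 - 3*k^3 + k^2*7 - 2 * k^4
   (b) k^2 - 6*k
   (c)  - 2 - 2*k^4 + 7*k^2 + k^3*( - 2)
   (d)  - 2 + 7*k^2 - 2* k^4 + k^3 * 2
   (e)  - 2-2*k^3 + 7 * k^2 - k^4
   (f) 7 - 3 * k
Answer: c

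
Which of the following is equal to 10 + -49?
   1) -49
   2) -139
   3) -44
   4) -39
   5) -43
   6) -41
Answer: 4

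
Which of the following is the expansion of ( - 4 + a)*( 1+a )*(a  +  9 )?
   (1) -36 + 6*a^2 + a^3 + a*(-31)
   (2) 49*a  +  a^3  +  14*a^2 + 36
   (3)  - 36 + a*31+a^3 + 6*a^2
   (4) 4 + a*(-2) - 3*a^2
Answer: 1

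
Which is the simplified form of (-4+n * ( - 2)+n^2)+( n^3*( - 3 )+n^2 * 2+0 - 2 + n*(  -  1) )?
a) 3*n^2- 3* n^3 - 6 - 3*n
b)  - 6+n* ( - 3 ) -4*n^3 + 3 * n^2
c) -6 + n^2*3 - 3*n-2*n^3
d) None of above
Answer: a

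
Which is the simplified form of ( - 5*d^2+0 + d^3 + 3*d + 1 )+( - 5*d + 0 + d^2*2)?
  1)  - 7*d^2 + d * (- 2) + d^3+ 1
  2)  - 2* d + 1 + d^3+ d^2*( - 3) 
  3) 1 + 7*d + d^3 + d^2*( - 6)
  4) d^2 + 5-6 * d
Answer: 2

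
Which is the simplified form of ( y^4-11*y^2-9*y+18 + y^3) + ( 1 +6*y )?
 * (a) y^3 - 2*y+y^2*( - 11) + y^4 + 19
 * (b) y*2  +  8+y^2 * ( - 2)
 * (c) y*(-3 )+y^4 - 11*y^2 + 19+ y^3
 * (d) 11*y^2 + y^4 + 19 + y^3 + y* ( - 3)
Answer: c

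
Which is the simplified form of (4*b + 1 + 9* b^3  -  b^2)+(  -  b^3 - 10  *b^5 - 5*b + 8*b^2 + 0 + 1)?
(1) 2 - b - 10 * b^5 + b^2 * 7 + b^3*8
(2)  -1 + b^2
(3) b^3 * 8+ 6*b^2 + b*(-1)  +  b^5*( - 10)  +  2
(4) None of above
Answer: 1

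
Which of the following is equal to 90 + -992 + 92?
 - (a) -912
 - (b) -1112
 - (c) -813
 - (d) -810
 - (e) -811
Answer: d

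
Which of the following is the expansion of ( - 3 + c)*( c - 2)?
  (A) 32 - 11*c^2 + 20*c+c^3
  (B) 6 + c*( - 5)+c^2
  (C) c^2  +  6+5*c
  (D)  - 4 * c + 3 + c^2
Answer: B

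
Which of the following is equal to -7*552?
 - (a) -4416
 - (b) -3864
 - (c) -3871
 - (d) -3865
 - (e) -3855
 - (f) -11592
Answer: b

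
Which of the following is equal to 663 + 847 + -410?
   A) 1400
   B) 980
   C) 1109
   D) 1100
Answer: D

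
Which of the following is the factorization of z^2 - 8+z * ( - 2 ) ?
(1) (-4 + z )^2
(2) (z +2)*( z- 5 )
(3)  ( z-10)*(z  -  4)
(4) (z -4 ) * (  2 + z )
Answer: 4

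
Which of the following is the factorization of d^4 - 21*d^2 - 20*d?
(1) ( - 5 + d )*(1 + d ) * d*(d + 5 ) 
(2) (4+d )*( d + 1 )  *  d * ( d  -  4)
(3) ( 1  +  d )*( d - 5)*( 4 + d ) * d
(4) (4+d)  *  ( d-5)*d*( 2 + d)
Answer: 3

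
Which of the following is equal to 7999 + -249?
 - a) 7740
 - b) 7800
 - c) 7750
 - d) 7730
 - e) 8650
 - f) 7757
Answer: c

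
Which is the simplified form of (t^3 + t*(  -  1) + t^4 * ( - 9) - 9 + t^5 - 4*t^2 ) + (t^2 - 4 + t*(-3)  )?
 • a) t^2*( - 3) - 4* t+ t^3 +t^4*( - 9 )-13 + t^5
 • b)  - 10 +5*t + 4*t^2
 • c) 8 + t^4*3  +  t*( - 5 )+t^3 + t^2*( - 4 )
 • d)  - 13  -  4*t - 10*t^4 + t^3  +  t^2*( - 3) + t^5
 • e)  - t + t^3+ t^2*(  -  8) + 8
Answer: a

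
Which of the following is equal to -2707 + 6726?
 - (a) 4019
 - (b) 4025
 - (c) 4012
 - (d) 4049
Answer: a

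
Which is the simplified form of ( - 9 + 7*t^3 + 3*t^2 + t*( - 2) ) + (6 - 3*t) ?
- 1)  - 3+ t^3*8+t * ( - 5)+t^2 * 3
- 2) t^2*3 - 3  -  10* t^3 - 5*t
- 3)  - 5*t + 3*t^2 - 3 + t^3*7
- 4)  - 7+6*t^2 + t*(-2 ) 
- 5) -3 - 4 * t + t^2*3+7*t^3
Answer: 3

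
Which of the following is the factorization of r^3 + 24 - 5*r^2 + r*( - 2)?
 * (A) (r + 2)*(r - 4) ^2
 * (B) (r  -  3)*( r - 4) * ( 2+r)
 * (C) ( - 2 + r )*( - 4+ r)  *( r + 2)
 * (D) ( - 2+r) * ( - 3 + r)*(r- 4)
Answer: B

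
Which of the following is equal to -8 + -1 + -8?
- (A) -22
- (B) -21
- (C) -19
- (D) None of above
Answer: D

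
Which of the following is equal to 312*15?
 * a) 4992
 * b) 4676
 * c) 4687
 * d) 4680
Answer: d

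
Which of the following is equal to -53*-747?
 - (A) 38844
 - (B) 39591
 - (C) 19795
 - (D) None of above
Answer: B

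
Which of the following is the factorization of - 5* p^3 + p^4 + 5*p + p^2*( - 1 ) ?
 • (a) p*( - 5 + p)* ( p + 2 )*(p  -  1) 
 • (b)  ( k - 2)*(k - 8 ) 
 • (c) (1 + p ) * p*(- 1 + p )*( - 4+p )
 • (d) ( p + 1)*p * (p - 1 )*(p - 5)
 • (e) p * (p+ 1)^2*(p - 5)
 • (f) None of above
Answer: d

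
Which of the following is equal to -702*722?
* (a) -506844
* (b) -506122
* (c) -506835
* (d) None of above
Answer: a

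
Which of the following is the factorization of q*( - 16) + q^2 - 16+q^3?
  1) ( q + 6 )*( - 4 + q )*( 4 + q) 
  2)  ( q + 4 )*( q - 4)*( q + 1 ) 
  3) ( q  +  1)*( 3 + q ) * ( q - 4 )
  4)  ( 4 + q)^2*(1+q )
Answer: 2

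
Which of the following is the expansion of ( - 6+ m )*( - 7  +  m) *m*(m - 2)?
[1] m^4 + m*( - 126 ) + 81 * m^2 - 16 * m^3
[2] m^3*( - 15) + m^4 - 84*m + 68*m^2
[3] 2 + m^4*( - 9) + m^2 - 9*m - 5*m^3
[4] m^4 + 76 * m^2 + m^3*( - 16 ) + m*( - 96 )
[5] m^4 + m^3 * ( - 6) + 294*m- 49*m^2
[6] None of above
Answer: 2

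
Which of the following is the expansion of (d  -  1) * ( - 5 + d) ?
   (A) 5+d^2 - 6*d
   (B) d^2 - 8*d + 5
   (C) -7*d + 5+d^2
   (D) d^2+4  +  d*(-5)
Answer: A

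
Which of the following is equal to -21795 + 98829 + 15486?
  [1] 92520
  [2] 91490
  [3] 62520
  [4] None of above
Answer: 1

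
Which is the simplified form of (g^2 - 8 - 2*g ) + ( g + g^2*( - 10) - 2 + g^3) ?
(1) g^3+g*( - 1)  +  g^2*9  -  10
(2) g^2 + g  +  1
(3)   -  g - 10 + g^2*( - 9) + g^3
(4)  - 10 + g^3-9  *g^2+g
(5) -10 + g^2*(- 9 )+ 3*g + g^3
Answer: 3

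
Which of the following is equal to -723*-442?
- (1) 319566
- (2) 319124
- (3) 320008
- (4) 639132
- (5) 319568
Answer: 1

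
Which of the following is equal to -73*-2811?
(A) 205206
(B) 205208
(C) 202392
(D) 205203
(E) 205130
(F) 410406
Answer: D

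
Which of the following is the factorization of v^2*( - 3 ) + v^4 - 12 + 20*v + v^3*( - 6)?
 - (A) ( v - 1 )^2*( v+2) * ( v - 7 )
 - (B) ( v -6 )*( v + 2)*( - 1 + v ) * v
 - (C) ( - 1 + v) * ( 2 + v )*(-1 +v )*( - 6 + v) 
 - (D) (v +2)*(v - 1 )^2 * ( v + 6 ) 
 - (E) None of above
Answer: C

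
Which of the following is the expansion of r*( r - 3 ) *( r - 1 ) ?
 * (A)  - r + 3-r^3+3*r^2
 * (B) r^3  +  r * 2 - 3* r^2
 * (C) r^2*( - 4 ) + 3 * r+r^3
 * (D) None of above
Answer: C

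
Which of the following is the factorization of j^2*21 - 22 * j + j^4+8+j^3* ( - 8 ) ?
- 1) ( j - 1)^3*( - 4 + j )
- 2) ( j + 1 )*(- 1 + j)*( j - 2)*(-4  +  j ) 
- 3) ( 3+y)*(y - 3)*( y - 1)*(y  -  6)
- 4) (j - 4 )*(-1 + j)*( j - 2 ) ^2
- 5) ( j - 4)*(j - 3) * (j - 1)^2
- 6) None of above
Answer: 6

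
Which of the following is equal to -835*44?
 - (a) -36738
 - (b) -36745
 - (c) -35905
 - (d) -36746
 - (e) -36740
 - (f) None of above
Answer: e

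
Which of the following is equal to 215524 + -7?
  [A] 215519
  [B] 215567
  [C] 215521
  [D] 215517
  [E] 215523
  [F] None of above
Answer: D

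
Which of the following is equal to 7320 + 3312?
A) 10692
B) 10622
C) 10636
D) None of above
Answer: D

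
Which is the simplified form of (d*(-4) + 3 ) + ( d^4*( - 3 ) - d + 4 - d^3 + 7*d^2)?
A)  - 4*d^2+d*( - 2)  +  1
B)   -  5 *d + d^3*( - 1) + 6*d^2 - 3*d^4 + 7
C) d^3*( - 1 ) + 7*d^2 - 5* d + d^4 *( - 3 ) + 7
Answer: C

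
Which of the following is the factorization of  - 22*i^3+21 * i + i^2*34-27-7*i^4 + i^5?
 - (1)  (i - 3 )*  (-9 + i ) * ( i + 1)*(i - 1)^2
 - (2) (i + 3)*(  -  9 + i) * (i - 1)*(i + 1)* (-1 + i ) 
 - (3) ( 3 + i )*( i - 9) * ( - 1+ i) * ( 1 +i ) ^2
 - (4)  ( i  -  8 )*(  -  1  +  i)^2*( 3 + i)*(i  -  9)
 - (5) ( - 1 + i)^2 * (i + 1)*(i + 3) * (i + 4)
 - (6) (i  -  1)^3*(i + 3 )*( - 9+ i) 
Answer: 2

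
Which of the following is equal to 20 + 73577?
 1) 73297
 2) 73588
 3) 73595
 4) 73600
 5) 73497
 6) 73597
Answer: 6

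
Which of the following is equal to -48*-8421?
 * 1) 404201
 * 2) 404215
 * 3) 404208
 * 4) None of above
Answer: 3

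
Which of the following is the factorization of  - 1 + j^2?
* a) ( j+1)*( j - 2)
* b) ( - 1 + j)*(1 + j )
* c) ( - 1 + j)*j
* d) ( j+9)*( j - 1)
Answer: b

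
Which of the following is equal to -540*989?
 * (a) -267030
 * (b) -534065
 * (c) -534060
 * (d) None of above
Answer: c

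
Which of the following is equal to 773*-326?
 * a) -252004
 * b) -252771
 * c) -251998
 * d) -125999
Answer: c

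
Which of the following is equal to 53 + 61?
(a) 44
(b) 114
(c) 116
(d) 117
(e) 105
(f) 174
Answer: b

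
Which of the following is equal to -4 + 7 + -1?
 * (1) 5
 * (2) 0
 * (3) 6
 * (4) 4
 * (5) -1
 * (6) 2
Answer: 6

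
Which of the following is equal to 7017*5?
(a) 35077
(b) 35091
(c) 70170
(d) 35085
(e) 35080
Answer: d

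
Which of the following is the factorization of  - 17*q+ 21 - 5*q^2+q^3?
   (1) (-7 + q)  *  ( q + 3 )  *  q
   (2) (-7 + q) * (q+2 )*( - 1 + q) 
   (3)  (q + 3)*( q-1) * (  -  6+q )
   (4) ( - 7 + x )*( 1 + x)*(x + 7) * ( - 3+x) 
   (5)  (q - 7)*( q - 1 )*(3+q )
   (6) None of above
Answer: 5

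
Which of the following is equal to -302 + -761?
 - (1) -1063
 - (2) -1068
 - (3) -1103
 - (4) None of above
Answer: 1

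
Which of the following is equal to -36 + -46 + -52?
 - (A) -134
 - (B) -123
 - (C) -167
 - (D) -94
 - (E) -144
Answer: A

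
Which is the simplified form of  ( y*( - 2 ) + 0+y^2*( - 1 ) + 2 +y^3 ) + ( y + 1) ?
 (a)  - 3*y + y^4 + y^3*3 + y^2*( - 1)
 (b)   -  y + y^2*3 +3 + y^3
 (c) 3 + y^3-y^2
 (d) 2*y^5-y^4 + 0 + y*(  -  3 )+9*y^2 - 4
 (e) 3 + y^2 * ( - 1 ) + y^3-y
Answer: e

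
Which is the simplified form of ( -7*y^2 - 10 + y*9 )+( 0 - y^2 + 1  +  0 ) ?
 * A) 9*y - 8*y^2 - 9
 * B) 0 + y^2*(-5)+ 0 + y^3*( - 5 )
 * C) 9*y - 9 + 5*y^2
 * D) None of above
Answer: A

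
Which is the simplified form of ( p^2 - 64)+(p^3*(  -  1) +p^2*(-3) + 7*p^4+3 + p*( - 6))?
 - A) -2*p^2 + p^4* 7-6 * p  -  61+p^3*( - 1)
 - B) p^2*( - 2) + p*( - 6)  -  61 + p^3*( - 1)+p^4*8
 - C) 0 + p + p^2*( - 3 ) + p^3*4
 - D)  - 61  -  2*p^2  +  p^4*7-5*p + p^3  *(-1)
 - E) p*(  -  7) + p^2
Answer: A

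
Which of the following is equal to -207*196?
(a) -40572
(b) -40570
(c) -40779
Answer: a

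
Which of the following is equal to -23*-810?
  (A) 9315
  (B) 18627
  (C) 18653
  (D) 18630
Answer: D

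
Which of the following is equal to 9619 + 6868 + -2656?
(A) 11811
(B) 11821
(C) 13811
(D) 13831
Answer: D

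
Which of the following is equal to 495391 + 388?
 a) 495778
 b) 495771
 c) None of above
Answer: c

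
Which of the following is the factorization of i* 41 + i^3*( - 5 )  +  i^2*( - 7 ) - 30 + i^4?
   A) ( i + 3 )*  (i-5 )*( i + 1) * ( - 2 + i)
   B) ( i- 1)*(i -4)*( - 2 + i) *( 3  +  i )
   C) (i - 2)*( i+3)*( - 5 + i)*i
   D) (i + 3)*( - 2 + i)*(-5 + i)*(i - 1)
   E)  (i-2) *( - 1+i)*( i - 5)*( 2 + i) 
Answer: D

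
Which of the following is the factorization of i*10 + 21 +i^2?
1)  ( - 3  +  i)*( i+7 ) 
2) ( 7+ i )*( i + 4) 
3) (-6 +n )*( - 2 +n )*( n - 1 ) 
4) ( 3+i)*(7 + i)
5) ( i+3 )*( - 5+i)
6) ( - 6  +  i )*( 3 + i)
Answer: 4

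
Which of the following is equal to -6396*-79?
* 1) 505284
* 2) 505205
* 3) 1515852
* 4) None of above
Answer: 1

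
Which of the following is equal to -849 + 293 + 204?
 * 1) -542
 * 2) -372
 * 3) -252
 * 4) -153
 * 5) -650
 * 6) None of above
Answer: 6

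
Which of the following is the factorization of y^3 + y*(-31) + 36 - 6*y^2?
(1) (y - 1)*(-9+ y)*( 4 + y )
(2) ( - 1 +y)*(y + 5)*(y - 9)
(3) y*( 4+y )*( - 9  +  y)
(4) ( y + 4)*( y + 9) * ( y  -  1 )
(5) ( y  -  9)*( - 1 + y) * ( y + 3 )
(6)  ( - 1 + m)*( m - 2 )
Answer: 1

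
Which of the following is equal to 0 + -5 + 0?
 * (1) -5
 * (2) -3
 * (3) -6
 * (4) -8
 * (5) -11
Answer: 1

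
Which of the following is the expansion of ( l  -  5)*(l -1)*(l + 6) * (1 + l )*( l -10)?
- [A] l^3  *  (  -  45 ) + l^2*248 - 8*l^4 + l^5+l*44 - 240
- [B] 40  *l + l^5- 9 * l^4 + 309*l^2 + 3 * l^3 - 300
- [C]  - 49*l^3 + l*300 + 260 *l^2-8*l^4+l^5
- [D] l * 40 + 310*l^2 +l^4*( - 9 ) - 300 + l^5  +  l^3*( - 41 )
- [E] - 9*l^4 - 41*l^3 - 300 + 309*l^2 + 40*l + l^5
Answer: E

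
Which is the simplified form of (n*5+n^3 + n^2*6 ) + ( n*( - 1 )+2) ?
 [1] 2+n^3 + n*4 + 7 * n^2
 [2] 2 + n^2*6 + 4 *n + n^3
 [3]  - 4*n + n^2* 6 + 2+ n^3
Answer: 2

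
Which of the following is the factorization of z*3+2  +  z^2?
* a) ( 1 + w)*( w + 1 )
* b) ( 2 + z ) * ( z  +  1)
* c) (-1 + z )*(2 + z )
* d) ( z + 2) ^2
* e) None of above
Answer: b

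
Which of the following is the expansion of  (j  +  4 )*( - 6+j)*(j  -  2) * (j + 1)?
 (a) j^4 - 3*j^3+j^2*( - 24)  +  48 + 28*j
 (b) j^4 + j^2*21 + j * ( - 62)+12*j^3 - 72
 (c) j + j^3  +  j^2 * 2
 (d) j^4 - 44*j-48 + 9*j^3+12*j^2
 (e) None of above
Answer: a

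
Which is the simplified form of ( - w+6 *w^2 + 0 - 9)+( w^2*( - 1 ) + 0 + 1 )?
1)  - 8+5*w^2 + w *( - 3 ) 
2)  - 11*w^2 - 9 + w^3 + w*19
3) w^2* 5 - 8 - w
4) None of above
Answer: 3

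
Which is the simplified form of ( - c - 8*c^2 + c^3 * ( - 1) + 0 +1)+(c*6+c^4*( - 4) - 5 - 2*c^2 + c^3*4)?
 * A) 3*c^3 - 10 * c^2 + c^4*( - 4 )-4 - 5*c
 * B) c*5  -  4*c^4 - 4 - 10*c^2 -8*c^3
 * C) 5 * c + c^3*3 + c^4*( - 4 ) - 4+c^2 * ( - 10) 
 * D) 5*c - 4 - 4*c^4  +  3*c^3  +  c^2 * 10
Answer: C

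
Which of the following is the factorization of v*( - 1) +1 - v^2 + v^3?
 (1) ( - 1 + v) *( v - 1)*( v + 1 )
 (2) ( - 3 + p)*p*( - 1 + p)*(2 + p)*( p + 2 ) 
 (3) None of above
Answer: 1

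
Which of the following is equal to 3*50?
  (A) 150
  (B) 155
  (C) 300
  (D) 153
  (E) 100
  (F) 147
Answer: A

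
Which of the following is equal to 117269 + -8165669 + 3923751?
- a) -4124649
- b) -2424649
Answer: a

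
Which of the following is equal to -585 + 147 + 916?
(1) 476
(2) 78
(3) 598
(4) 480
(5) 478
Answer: 5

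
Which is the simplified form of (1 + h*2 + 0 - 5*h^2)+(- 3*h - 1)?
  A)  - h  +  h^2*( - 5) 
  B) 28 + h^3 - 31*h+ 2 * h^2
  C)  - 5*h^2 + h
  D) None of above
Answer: A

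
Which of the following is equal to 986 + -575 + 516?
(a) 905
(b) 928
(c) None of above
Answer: c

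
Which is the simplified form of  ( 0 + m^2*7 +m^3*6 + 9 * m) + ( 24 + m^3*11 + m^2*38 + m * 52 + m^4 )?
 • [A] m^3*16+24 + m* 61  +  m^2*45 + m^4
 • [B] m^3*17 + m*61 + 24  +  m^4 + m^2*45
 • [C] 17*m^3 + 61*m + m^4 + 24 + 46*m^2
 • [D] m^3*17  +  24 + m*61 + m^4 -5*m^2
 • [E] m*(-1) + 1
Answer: B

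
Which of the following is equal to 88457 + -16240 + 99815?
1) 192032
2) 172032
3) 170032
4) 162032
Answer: 2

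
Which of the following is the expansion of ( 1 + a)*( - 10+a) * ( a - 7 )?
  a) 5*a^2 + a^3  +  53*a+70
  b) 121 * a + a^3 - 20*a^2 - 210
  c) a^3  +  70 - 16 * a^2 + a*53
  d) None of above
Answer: c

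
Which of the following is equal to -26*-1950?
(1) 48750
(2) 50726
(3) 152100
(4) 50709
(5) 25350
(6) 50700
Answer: 6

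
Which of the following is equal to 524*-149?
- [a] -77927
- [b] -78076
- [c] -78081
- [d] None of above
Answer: b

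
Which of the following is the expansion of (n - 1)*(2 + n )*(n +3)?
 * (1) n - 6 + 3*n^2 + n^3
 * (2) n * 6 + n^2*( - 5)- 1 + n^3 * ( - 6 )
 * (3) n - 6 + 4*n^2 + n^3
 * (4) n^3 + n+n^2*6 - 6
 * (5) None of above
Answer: 3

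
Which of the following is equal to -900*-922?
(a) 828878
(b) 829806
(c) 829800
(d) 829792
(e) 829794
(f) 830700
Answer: c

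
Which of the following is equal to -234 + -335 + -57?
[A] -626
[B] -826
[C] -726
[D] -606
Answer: A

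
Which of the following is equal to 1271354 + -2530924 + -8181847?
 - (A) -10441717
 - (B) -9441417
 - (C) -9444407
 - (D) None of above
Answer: B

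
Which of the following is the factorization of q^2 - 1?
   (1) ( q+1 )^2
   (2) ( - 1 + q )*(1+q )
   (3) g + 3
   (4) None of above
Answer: 2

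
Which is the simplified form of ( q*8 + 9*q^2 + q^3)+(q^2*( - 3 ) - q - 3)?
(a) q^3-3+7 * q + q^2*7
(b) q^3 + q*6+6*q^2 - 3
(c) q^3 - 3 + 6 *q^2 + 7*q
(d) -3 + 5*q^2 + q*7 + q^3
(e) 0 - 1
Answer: c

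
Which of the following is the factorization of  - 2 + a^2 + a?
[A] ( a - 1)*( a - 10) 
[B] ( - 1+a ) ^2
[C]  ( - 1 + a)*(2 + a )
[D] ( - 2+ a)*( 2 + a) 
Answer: C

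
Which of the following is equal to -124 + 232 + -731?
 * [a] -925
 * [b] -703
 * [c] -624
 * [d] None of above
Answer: d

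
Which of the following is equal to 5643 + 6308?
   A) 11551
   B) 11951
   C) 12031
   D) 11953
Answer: B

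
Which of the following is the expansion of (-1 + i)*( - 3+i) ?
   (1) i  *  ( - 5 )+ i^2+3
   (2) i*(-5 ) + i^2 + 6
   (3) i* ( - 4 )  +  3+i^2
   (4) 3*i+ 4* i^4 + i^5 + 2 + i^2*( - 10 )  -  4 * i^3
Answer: 3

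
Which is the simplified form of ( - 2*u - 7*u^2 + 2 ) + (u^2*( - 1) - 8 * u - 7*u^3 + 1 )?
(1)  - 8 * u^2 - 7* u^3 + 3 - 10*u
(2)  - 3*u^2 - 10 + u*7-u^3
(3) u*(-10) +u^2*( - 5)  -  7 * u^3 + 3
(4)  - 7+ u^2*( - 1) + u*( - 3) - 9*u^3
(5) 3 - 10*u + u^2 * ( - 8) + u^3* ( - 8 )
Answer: 1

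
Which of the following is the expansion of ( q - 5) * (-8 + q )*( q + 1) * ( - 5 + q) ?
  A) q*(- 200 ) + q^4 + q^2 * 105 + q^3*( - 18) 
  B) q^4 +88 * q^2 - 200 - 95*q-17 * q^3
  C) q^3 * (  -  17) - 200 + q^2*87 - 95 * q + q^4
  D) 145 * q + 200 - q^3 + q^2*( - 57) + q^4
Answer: C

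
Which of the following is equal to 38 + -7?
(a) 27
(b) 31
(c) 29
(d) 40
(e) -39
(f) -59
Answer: b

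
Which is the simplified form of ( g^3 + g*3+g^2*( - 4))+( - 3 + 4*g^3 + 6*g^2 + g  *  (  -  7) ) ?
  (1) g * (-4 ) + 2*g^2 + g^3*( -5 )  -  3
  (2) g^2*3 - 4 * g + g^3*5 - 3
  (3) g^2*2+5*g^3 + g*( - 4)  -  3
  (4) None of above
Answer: 3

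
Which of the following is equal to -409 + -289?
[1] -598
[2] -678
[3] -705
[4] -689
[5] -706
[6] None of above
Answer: 6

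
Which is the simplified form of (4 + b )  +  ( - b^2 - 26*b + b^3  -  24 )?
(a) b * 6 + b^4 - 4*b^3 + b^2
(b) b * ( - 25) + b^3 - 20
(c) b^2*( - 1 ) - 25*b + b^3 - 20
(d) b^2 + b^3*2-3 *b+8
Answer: c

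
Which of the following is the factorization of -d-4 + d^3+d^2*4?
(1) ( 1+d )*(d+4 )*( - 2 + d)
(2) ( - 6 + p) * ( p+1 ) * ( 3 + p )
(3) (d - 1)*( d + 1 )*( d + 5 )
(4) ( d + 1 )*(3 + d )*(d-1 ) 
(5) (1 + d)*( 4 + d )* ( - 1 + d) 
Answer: 5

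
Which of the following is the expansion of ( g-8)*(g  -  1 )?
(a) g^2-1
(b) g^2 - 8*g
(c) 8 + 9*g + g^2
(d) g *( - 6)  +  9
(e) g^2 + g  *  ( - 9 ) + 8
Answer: e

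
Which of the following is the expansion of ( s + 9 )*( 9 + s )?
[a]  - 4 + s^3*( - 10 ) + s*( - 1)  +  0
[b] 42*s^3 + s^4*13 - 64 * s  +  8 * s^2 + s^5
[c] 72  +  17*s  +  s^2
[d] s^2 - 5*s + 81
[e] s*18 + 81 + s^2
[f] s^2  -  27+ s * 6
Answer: e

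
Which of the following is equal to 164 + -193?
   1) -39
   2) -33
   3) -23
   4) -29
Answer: 4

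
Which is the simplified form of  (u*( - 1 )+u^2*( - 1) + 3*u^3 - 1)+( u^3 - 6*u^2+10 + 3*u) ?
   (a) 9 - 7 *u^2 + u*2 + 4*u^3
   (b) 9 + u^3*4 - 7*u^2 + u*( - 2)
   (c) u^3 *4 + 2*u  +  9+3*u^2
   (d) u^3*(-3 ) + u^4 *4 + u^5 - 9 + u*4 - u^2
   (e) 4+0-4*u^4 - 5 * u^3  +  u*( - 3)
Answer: a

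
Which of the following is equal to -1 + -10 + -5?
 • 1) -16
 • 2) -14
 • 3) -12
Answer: 1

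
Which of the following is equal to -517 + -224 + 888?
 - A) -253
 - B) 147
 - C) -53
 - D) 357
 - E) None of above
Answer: B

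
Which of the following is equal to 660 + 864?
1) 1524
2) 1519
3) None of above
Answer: 1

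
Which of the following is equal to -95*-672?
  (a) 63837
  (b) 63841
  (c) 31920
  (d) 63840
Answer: d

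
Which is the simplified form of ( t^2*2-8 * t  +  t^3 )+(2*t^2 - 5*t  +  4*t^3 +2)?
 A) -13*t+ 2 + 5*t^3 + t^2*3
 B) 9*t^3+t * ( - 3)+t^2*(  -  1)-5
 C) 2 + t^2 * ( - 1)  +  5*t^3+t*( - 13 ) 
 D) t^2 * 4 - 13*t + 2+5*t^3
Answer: D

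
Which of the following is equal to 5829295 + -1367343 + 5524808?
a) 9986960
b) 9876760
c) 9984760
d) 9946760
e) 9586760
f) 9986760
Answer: f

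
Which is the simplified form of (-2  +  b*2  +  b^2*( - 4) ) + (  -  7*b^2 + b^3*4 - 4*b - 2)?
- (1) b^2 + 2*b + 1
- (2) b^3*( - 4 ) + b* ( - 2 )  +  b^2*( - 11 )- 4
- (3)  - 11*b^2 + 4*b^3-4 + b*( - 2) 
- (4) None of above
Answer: 3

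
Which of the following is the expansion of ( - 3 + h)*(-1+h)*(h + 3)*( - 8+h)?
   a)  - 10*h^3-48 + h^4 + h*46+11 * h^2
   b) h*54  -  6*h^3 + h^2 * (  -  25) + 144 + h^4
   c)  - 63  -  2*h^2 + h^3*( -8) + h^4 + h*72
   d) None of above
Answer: d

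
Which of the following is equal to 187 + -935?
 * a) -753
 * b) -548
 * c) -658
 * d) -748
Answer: d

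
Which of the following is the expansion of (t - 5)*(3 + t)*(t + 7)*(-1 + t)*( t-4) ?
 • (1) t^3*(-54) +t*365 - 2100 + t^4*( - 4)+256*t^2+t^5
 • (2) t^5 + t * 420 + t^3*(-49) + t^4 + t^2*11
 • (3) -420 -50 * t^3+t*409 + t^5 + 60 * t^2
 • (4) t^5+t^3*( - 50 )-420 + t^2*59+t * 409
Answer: 3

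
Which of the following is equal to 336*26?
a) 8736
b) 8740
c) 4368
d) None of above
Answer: a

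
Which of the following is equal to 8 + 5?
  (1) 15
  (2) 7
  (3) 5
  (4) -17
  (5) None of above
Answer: 5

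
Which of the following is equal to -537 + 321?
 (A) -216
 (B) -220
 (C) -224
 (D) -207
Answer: A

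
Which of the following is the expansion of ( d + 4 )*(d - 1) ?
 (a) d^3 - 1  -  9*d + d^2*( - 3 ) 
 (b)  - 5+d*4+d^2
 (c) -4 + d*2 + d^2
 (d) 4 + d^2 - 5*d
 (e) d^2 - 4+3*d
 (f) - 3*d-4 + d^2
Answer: e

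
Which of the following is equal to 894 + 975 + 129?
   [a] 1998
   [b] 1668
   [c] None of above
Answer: a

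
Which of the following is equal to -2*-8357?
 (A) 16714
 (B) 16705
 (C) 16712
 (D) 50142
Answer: A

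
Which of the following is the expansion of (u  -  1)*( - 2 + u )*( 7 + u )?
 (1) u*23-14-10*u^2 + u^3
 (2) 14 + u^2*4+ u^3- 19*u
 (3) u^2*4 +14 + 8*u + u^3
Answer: 2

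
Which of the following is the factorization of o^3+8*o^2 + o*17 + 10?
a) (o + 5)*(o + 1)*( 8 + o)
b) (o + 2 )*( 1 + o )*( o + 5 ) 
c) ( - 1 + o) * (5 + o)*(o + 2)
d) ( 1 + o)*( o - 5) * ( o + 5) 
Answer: b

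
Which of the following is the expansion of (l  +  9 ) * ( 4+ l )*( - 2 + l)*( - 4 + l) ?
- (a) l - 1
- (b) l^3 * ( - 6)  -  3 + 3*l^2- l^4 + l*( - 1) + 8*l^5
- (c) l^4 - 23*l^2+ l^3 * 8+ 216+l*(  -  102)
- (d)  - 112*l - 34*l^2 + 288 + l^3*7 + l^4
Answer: d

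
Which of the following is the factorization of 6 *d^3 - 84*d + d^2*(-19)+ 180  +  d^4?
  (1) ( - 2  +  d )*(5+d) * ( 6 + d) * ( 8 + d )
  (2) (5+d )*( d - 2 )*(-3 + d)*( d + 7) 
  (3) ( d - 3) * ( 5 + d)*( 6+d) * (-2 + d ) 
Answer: 3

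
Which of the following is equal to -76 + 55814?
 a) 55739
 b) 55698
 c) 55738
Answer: c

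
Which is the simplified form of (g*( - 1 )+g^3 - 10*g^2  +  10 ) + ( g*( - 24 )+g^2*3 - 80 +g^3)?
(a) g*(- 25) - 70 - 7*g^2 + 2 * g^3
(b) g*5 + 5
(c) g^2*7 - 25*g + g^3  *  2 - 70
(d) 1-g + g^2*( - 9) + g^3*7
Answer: a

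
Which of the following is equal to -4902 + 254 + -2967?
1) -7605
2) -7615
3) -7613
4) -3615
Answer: 2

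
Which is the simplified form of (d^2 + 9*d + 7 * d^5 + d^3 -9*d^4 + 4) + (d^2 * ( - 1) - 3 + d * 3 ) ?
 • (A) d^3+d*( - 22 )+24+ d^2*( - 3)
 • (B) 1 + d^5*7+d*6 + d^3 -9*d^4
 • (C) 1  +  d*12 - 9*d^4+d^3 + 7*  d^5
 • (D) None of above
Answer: C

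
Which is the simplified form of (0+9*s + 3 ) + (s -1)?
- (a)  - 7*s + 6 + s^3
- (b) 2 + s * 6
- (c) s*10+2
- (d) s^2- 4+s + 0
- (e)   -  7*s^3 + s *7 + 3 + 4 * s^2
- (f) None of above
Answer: c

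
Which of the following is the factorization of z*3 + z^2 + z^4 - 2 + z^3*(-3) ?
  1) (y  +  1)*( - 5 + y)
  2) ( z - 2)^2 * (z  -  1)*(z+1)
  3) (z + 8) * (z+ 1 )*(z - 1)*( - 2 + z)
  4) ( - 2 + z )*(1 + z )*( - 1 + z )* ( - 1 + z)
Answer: 4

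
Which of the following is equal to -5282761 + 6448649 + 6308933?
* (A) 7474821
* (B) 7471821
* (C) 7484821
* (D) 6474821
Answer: A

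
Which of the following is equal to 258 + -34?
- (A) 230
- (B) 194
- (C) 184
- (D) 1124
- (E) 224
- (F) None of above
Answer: E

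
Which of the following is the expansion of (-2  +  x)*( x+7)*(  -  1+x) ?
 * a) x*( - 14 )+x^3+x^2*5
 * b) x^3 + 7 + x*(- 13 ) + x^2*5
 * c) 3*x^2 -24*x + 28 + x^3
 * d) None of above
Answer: d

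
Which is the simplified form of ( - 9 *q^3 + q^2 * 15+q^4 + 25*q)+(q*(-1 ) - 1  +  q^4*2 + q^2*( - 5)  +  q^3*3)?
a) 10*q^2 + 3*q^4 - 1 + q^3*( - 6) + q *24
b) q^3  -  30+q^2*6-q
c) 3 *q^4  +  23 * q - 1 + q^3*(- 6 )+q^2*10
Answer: a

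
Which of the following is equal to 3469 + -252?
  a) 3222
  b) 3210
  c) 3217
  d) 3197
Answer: c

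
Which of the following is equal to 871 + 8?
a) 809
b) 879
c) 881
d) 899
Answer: b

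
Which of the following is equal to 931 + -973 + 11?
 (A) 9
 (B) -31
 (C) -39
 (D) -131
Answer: B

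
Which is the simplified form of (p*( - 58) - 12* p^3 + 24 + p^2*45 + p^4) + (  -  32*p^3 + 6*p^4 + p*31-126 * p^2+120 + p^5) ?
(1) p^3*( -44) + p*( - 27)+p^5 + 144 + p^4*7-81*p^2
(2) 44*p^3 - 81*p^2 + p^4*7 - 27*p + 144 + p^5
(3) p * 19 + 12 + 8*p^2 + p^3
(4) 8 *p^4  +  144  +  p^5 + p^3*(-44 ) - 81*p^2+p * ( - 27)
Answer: 1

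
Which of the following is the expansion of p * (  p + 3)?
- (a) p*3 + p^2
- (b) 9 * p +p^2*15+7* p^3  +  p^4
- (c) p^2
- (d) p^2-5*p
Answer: a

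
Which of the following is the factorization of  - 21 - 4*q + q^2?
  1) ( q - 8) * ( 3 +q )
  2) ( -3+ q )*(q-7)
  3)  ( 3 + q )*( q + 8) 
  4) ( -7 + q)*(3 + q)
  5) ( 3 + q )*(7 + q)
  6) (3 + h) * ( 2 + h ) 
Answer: 4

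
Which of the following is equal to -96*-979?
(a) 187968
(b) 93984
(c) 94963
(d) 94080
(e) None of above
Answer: b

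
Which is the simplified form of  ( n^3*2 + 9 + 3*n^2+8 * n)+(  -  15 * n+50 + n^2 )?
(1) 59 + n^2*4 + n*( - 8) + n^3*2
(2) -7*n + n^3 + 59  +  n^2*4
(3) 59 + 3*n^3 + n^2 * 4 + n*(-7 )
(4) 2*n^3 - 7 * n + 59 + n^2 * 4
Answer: 4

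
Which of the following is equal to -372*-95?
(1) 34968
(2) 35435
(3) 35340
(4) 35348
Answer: 3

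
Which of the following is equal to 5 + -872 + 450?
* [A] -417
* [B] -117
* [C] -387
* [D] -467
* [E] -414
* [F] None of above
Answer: A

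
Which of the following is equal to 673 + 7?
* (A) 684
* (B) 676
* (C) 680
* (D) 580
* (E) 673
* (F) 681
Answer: C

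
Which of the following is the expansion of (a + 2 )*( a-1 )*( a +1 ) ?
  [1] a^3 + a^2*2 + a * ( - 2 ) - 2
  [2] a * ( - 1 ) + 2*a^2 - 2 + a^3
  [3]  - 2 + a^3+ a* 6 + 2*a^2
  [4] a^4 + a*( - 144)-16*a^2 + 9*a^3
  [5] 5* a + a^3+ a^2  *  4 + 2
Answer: 2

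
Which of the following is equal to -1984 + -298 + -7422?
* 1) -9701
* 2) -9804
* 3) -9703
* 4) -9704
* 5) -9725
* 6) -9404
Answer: 4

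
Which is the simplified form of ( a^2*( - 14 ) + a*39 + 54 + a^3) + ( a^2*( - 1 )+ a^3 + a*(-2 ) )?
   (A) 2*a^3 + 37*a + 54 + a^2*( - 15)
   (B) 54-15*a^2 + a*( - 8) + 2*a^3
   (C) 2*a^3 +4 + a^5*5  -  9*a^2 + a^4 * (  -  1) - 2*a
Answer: A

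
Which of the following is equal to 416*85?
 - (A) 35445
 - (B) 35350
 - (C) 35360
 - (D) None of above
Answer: C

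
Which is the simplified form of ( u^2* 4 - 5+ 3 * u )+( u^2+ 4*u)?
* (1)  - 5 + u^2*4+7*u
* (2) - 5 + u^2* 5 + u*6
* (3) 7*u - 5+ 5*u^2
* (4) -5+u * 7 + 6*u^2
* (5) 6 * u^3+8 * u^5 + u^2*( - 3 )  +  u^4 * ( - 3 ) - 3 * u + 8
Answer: 3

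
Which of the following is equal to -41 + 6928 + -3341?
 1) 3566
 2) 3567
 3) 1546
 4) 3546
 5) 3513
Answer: 4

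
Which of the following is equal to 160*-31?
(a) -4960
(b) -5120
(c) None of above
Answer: a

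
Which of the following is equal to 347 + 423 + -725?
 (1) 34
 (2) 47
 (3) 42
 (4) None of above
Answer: 4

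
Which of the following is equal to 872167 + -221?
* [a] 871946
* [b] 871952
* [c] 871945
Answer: a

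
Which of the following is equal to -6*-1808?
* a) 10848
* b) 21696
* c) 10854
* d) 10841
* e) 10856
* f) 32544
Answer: a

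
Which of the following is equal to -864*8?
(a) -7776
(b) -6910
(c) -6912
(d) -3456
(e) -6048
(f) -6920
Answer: c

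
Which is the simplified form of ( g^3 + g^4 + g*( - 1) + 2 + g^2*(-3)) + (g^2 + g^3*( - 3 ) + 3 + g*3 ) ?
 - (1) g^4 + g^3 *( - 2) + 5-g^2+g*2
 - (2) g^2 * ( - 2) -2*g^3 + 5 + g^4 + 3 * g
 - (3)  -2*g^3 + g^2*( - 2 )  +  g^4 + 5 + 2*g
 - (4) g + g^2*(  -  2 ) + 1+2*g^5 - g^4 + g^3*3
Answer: 3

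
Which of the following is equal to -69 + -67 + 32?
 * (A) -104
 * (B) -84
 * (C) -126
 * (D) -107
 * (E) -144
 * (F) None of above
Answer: A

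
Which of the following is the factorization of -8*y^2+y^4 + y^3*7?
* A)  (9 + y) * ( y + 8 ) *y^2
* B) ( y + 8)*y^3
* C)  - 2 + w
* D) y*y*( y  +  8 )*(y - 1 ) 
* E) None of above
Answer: D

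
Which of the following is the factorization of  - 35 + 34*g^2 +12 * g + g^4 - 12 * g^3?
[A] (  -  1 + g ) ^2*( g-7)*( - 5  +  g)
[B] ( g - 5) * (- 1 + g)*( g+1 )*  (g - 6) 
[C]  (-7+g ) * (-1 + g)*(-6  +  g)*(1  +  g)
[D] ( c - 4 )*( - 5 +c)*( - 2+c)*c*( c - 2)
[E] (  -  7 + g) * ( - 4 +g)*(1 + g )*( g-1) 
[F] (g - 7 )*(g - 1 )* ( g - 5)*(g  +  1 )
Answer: F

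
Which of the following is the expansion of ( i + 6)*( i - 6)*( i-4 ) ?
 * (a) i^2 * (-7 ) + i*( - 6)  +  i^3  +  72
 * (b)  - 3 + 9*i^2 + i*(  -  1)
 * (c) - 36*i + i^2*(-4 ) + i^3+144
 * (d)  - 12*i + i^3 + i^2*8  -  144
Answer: c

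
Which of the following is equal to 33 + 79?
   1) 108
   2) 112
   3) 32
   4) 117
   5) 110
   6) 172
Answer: 2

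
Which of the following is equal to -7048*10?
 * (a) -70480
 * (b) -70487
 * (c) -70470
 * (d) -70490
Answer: a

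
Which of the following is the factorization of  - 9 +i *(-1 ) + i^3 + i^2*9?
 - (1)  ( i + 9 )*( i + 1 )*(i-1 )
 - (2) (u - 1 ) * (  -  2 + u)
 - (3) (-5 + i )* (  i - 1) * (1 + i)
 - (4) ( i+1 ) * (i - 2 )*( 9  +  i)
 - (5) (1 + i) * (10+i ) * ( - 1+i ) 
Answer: 1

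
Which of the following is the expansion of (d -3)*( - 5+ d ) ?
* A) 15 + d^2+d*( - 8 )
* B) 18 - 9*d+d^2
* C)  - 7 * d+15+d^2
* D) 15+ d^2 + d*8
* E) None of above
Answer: A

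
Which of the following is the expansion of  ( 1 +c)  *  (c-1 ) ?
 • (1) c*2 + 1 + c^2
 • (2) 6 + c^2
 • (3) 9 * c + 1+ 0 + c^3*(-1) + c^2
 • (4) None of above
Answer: 4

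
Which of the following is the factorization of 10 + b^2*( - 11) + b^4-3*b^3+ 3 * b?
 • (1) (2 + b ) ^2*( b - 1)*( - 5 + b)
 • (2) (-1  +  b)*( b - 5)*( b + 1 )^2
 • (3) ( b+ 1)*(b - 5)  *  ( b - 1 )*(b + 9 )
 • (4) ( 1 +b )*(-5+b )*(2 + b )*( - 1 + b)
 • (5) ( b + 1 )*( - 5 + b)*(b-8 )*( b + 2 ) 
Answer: 4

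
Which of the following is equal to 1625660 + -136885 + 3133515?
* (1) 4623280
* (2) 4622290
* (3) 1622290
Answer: 2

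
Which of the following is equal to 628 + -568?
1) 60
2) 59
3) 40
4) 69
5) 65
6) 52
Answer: 1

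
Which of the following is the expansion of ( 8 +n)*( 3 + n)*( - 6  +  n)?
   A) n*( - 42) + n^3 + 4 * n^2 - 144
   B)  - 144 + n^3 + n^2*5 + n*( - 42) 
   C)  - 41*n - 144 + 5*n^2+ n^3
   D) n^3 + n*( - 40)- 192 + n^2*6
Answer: B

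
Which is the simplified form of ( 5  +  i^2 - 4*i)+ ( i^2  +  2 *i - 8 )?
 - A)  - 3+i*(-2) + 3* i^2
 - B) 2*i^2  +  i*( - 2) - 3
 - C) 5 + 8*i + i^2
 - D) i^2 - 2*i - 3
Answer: B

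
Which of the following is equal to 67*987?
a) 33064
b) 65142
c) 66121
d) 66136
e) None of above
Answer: e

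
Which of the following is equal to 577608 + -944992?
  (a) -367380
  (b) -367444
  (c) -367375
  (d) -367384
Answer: d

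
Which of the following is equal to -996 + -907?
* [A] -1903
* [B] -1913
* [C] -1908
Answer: A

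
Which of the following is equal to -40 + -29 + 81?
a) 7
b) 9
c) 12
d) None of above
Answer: c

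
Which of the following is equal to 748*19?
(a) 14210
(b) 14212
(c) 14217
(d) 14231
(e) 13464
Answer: b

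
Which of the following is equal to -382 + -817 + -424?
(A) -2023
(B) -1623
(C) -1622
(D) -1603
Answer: B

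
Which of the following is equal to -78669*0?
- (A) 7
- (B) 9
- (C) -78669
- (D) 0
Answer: D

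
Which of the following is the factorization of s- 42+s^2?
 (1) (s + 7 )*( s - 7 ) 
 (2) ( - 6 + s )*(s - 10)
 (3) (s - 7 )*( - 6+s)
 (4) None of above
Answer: 4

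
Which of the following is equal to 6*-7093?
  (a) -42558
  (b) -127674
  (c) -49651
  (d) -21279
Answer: a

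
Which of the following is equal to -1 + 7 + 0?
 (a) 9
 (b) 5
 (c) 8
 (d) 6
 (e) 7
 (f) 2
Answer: d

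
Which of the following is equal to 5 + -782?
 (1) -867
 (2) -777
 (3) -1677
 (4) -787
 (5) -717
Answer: 2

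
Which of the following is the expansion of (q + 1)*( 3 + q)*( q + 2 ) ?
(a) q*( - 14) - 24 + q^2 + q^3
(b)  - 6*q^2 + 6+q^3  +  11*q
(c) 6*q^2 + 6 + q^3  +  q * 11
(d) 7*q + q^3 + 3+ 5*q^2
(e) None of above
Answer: c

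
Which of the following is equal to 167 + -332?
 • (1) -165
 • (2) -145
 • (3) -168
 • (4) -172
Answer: 1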